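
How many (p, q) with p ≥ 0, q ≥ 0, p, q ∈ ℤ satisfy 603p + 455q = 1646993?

6

gcd(603, 455) = 1  (603 = 1·455 + 148, 455 = 3·148 + 11, 148 = 13·11 + 5, 11 = 2·5 + 1, 5 = 5·1).
Back-substituting, 603·(-83) + 455·(110) = 1.
Scale by 1646993: one solution is (-136700419, 181169230). Reduce p mod 455: (236, 3307).
General: p = 236 + 455t, q = 3307 - 603t.
p ≥ 0 ⇒ t ≥ 0; q ≥ 0 ⇒ t ≤ 5. So t ∈ [0, 5]: 6 solutions.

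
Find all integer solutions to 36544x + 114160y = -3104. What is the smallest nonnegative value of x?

6179

gcd(114160, 36544) = 16  (114160 = 3×36544 + 4528, 36544 = 8×4528 + 320, 4528 = 14×320 + 48, 320 = 6×48 + 32, 48 = 1×32 + 16, 32 = 2×16).
16 divides -3104, so solutions exist.
Back-substituting, 36544×(-2496) + 114160×(799) = 16.
Scale by -3104/16 = -194: (x₀, y₀) = (484224, -155006).
General solution: x = 484224 + 7135t, y = -155006 - 2284t for integer t.
x ≥ 0: smallest is 484224 mod 7135 = 6179 (at t = -67), with y = -1978.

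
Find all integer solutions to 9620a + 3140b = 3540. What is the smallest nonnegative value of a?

2

gcd(9620, 3140):
  9620 = 3·3140 + 200
  3140 = 15·200 + 140
  200 = 1·140 + 60
  140 = 2·60 + 20
  60 = 3·20
so gcd(9620, 3140) = 20.
20 divides 3540, so solutions exist.
Back-substitute for Bézout coefficients:
  20 = 140 - 2·60
  ... = 9620·(-47) + 3140·(144)
Scale by 3540/20 = 177: (a₀, b₀) = (-8319, 25488).
General solution: a = -8319 + 157t, b = 25488 - 481t for integer t.
a ≥ 0: smallest is -8319 mod 157 = 2 (at t = 53), with b = -5.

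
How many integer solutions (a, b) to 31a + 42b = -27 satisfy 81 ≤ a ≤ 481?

9

gcd(42, 31) = 1  (42 = 1*31 + 11, 31 = 2*11 + 9, 11 = 1*9 + 2, 9 = 4*2 + 1, 2 = 2*1).
Back-substituting, 31*(19) + 42*(-14) = 1.
Scale by -27: particular solution (-513, 378); reduce a mod 42: (33, -25).
General solution: a = 33 + 42t, b = -25 - 31t for integer t.
81 ≤ 33 + 42t ≤ 481 gives t ∈ [2, 10], which is 9 values.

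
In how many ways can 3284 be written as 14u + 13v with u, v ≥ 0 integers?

gcd(14, 13) = 1  (14 = 1·13 + 1, 13 = 13·1).
Back-substituting, 14·(1) + 13·(-1) = 1.
Scale by 3284: one solution is (3284, -3284). Reduce u mod 13: (8, 244).
General: u = 8 + 13t, v = 244 - 14t.
u ≥ 0 ⇒ t ≥ 0; v ≥ 0 ⇒ t ≤ 17. So t ∈ [0, 17]: 18 solutions.

18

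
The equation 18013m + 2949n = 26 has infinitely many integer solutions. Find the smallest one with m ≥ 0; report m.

gcd(18013, 2949):
  18013 = 6*2949 + 319
  2949 = 9*319 + 78
  319 = 4*78 + 7
  78 = 11*7 + 1
  7 = 7*1
so gcd(18013, 2949) = 1.
1 divides 26, so solutions exist.
Back-substitute for Bézout coefficients:
  1 = 78 - 11*7
  ... = 18013*(-416) + 2949*(2541)
Scale by 26/1 = 26: (m₀, n₀) = (-10816, 66066).
General solution: m = -10816 + 2949t, n = 66066 - 18013t for integer t.
m ≥ 0: smallest is -10816 mod 2949 = 980 (at t = 4), with n = -5986.

980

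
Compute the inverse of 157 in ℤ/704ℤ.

565

gcd(704, 157) = 1  (704 = 4·157 + 76, 157 = 2·76 + 5, 76 = 15·5 + 1, 5 = 5·1).
Back-substituting, 157·(-139) + 704·(31) = 1.
So 157·-139 ≡ 1 (mod 704), and -139 mod 704 = 565.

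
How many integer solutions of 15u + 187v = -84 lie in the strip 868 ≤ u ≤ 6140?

29

gcd(187, 15) = 1  (187 = 12*15 + 7, 15 = 2*7 + 1, 7 = 7*1).
Back-substituting, 15*(25) + 187*(-2) = 1.
Scale by -84: particular solution (-2100, 168); reduce u mod 187: (144, -12).
General solution: u = 144 + 187t, v = -12 - 15t for integer t.
868 ≤ 144 + 187t ≤ 6140 gives t ∈ [4, 32], which is 29 values.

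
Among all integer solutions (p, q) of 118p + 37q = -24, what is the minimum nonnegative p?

23

gcd(118, 37) = 1  (118 = 3×37 + 7, 37 = 5×7 + 2, 7 = 3×2 + 1, 2 = 2×1).
1 divides -24, so solutions exist.
Back-substituting, 118×(16) + 37×(-51) = 1.
Scale by -24/1 = -24: (p₀, q₀) = (-384, 1224).
General solution: p = -384 + 37t, q = 1224 - 118t for integer t.
p ≥ 0: smallest is -384 mod 37 = 23 (at t = 11), with q = -74.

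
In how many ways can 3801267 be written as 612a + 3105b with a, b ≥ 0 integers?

gcd(3105, 612) = 9.
By Bézout, 612·(137) + 3105·(-27) = 9.
One solution: (331, 1159).
General: a = 331 + 345t, b = 1159 - 68t.
a ≥ 0 ⇒ t ≥ 0; b ≥ 0 ⇒ t ≤ 17. So t ∈ [0, 17]: 18 solutions.

18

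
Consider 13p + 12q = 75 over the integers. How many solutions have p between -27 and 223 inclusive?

21

gcd(13, 12) = 1.
By Bézout, 13·(1) + 12·(-1) = 1.
Particular solution: (3, 3).
General solution: p = 3 + 12t, q = 3 - 13t for integer t.
-27 ≤ 3 + 12t ≤ 223 gives t ∈ [-2, 18], which is 21 values.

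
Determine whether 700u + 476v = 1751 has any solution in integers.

gcd(700, 476) = 28  (700 = 1·476 + 224, 476 = 2·224 + 28, 224 = 8·28).
28 does not divide 1751 (remainder 15), so no integer solutions.

no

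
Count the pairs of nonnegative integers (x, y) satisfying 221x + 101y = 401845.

gcd(221, 101):
  221 = 2*101 + 19
  101 = 5*19 + 6
  19 = 3*6 + 1
  6 = 6*1
so gcd(221, 101) = 1.
Back-substitute for Bézout coefficients:
  1 = 19 - 3*6
  ... = 221*(16) + 101*(-35)
Scale by 401845: one solution is (6429520, -14064575). Reduce x mod 101: (62, 3843).
General: x = 62 + 101t, y = 3843 - 221t.
x ≥ 0 ⇒ t ≥ 0; y ≥ 0 ⇒ t ≤ 17. So t ∈ [0, 17]: 18 solutions.

18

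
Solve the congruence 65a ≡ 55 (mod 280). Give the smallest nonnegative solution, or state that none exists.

gcd(280, 65) = 5  (280 = 4×65 + 20, 65 = 3×20 + 5, 20 = 4×5).
5 divides 55, so solutions exist.
Back-substituting, 65×(13) + 280×(-3) = 5.
So 65×(13) ≡ 5 (mod 280); multiply by 11: a ≡ 143 (mod 56).
Smallest nonnegative: a = 143 mod 56 = 31.

31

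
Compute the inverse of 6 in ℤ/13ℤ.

11

gcd(13, 6) = 1.
By Bézout, 6·(-2) + 13·(1) = 1.
So 6·-2 ≡ 1 (mod 13), and -2 mod 13 = 11.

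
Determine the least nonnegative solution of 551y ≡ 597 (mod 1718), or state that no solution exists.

gcd(1718, 551):
  1718 = 3·551 + 65
  551 = 8·65 + 31
  65 = 2·31 + 3
  31 = 10·3 + 1
  3 = 3·1
so gcd(1718, 551) = 1.
1 divides 597, so solutions exist.
Back-substitute for Bézout coefficients:
  1 = 31 - 10·3
  ... = 551·(555) + 1718·(-178)
So 551·(555) ≡ 1 (mod 1718); multiply by 597: y ≡ 331335 (mod 1718).
Smallest nonnegative: y = 331335 mod 1718 = 1479.

1479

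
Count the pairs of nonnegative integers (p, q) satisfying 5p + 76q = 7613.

gcd(76, 5):
  76 = 15×5 + 1
  5 = 5×1
so gcd(76, 5) = 1.
Back-substitute for Bézout coefficients:
  1 = 76 - 15×5
  ... = 5×(-15) + 76×(1)
Scale by 7613: one solution is (-114195, 7613). Reduce p mod 76: (33, 98).
General: p = 33 + 76t, q = 98 - 5t.
p ≥ 0 ⇒ t ≥ 0; q ≥ 0 ⇒ t ≤ 19. So t ∈ [0, 19]: 20 solutions.

20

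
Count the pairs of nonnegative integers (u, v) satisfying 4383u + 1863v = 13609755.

15

gcd(4383, 1863) = 9.
By Bézout, 4383×(-17) + 1863×(40) = 9.
One solution: (15, 7270).
General: u = 15 + 207t, v = 7270 - 487t.
u ≥ 0 ⇒ t ≥ 0; v ≥ 0 ⇒ t ≤ 14. So t ∈ [0, 14]: 15 solutions.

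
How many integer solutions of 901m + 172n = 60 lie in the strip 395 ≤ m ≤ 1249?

gcd(901, 172):
  901 = 5×172 + 41
  172 = 4×41 + 8
  41 = 5×8 + 1
  8 = 8×1
so gcd(901, 172) = 1.
Back-substitute for Bézout coefficients:
  1 = 41 - 5×8
  ... = 901×(21) + 172×(-110)
Scale by 60: particular solution (1260, -6600); reduce m mod 172: (56, -293).
General solution: m = 56 + 172t, n = -293 - 901t for integer t.
395 ≤ 56 + 172t ≤ 1249 gives t ∈ [2, 6], which is 5 values.

5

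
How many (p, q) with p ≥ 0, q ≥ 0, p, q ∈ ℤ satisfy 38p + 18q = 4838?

14

gcd(38, 18) = 2  (38 = 2*18 + 2, 18 = 9*2).
Back-substituting, 38*(1) + 18*(-2) = 2.
Scale by 2419: one solution is (2419, -4838). Reduce p mod 9: (7, 254).
General: p = 7 + 9t, q = 254 - 19t.
p ≥ 0 ⇒ t ≥ 0; q ≥ 0 ⇒ t ≤ 13. So t ∈ [0, 13]: 14 solutions.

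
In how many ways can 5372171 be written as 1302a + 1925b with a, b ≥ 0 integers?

gcd(1925, 1302) = 7  (1925 = 1*1302 + 623, 1302 = 2*623 + 56, 623 = 11*56 + 7, 56 = 8*7).
Back-substituting, 1302*(-34) + 1925*(23) = 7.
Scale by 767453: one solution is (-26093402, 17651419). Reduce a mod 275: (248, 2623).
General: a = 248 + 275t, b = 2623 - 186t.
a ≥ 0 ⇒ t ≥ 0; b ≥ 0 ⇒ t ≤ 14. So t ∈ [0, 14]: 15 solutions.

15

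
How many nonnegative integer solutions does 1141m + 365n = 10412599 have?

25

gcd(1141, 365):
  1141 = 3·365 + 46
  365 = 7·46 + 43
  46 = 1·43 + 3
  43 = 14·3 + 1
  3 = 3·1
so gcd(1141, 365) = 1.
Back-substitute for Bézout coefficients:
  1 = 43 - 14·3
  ... = 1141·(-119) + 365·(372)
Scale by 10412599: one solution is (-1239099281, 3873486828). Reduce m mod 365: (164, 28015).
General: m = 164 + 365t, n = 28015 - 1141t.
m ≥ 0 ⇒ t ≥ 0; n ≥ 0 ⇒ t ≤ 24. So t ∈ [0, 24]: 25 solutions.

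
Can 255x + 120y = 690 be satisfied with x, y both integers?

yes

gcd(255, 120) = 15  (255 = 2×120 + 15, 120 = 8×15).
15 divides 690, so integer solutions exist.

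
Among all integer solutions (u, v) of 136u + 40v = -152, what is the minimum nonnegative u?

gcd(136, 40) = 8.
8 divides -152, so solutions exist.
By Bézout, 136·(-2) + 40·(7) = 8.
Scale by -152/8 = -19: (u₀, v₀) = (38, -133).
General solution: u = 38 + 5t, v = -133 - 17t for integer t.
u ≥ 0: smallest is 38 mod 5 = 3 (at t = -7), with v = -14.

3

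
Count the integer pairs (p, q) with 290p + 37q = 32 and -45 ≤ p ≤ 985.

28

gcd(290, 37) = 1.
By Bézout, 290·(6) + 37·(-47) = 1.
Particular solution: (7, -54).
General solution: p = 7 + 37t, q = -54 - 290t for integer t.
-45 ≤ 7 + 37t ≤ 985 gives t ∈ [-1, 26], which is 28 values.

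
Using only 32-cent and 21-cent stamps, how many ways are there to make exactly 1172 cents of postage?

2

Need nonnegative integers with 32j + 21k = 1172.
gcd(32, 21) = 1, and 32·(2) + 21·(-3) = 1.
So (j₀, k₀) = (2344, -3516); general j = 2344 + 21t, k = -3516 - 32t.
j ≥ 0 ⇒ t ≥ -111; k ≥ 0 ⇒ t ≤ -110. That's 2 values of t.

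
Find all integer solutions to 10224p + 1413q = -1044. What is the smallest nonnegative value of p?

gcd(10224, 1413):
  10224 = 7×1413 + 333
  1413 = 4×333 + 81
  333 = 4×81 + 9
  81 = 9×9
so gcd(10224, 1413) = 9.
9 divides -1044, so solutions exist.
Back-substitute for Bézout coefficients:
  9 = 333 - 4×81
  ... = 10224×(17) + 1413×(-123)
Scale by -1044/9 = -116: (p₀, q₀) = (-1972, 14268).
General solution: p = -1972 + 157t, q = 14268 - 1136t for integer t.
p ≥ 0: smallest is -1972 mod 157 = 69 (at t = 13), with q = -500.

69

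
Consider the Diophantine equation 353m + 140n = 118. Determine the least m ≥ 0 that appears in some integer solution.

86

gcd(353, 140) = 1  (353 = 2*140 + 73, 140 = 1*73 + 67, 73 = 1*67 + 6, 67 = 11*6 + 1, 6 = 6*1).
1 divides 118, so solutions exist.
Back-substituting, 353*(-23) + 140*(58) = 1.
Scale by 118/1 = 118: (m₀, n₀) = (-2714, 6844).
General solution: m = -2714 + 140t, n = 6844 - 353t for integer t.
m ≥ 0: smallest is -2714 mod 140 = 86 (at t = 20), with n = -216.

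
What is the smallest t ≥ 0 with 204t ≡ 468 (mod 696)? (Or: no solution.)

33

gcd(696, 204):
  696 = 3*204 + 84
  204 = 2*84 + 36
  84 = 2*36 + 12
  36 = 3*12
so gcd(696, 204) = 12.
12 divides 468, so solutions exist.
Back-substitute for Bézout coefficients:
  12 = 84 - 2*36
  ... = 204*(-17) + 696*(5)
So 204*(-17) ≡ 12 (mod 696); multiply by 39: t ≡ -663 (mod 58).
Smallest nonnegative: t = -663 mod 58 = 33.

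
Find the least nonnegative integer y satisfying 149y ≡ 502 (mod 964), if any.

618

gcd(964, 149) = 1  (964 = 6*149 + 70, 149 = 2*70 + 9, 70 = 7*9 + 7, 9 = 1*7 + 2, 7 = 3*2 + 1, 2 = 2*1).
1 divides 502, so solutions exist.
Back-substituting, 149*(-427) + 964*(66) = 1.
So 149*(-427) ≡ 1 (mod 964); multiply by 502: y ≡ -214354 (mod 964).
Smallest nonnegative: y = -214354 mod 964 = 618.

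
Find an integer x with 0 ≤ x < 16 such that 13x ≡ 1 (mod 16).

5

gcd(16, 13) = 1.
By Bézout, 13*(5) + 16*(-4) = 1.
So 13*5 ≡ 1 (mod 16), and 5 mod 16 = 5.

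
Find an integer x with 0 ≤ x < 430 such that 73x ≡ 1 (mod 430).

377

gcd(430, 73) = 1  (430 = 5*73 + 65, 73 = 1*65 + 8, 65 = 8*8 + 1, 8 = 8*1).
Back-substituting, 73*(-53) + 430*(9) = 1.
So 73*-53 ≡ 1 (mod 430), and -53 mod 430 = 377.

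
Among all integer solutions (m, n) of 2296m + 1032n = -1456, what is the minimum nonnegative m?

gcd(2296, 1032):
  2296 = 2·1032 + 232
  1032 = 4·232 + 104
  232 = 2·104 + 24
  104 = 4·24 + 8
  24 = 3·8
so gcd(2296, 1032) = 8.
8 divides -1456, so solutions exist.
Back-substitute for Bézout coefficients:
  8 = 104 - 4·24
  ... = 2296·(-40) + 1032·(89)
Scale by -1456/8 = -182: (m₀, n₀) = (7280, -16198).
General solution: m = 7280 + 129t, n = -16198 - 287t for integer t.
m ≥ 0: smallest is 7280 mod 129 = 56 (at t = -56), with n = -126.

56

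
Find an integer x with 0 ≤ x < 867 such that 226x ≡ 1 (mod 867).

211

gcd(867, 226) = 1  (867 = 3*226 + 189, 226 = 1*189 + 37, 189 = 5*37 + 4, 37 = 9*4 + 1, 4 = 4*1).
Back-substituting, 226*(211) + 867*(-55) = 1.
So 226*211 ≡ 1 (mod 867), and 211 mod 867 = 211.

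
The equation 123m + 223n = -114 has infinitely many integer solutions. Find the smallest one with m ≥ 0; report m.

184

gcd(223, 123) = 1  (223 = 1×123 + 100, 123 = 1×100 + 23, 100 = 4×23 + 8, 23 = 2×8 + 7, 8 = 1×7 + 1, 7 = 7×1).
1 divides -114, so solutions exist.
Back-substituting, 123×(-29) + 223×(16) = 1.
Scale by -114/1 = -114: (m₀, n₀) = (3306, -1824).
General solution: m = 3306 + 223t, n = -1824 - 123t for integer t.
m ≥ 0: smallest is 3306 mod 223 = 184 (at t = -14), with n = -102.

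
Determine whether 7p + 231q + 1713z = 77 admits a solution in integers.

gcd(231, 7):
  231 = 33*7
so gcd(231, 7) = 7.
gcd(7, 1713) = 1.
1 divides 77, so integer solutions exist.

yes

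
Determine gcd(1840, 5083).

gcd(5083, 1840):
  5083 = 2·1840 + 1403
  1840 = 1·1403 + 437
  1403 = 3·437 + 92
  437 = 4·92 + 69
  92 = 1·69 + 23
  69 = 3·23
so gcd(5083, 1840) = 23.

23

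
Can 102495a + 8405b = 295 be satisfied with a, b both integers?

gcd(102495, 8405) = 5  (102495 = 12*8405 + 1635, 8405 = 5*1635 + 230, 1635 = 7*230 + 25, 230 = 9*25 + 5, 25 = 5*5).
5 divides 295, so integer solutions exist.

yes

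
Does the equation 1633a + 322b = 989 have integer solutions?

gcd(1633, 322):
  1633 = 5×322 + 23
  322 = 14×23
so gcd(1633, 322) = 23.
23 divides 989, so integer solutions exist.

yes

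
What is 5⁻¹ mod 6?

5

gcd(6, 5):
  6 = 1·5 + 1
  5 = 5·1
so gcd(6, 5) = 1.
Back-substitute for Bézout coefficients:
  1 = 6 - 1·5
  ... = 5·(-1) + 6·(1)
So 5·-1 ≡ 1 (mod 6), and -1 mod 6 = 5.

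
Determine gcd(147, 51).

gcd(147, 51):
  147 = 2·51 + 45
  51 = 1·45 + 6
  45 = 7·6 + 3
  6 = 2·3
so gcd(147, 51) = 3.

3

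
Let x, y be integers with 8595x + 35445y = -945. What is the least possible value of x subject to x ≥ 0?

1002

gcd(35445, 8595) = 15.
15 divides -945, so solutions exist.
By Bézout, 8595·(-466) + 35445·(113) = 15.
Scale by -945/15 = -63: (x₀, y₀) = (29358, -7119).
General solution: x = 29358 + 2363t, y = -7119 - 573t for integer t.
x ≥ 0: smallest is 29358 mod 2363 = 1002 (at t = -12), with y = -243.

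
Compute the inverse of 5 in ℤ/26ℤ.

21

gcd(26, 5) = 1.
By Bézout, 5·(-5) + 26·(1) = 1.
So 5·-5 ≡ 1 (mod 26), and -5 mod 26 = 21.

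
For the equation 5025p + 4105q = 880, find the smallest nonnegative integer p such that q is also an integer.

465

gcd(5025, 4105) = 5.
5 divides 880, so solutions exist.
By Bézout, 5025×(-58) + 4105×(71) = 5.
Scale by 880/5 = 176: (p₀, q₀) = (-10208, 12496).
General solution: p = -10208 + 821t, q = 12496 - 1005t for integer t.
p ≥ 0: smallest is -10208 mod 821 = 465 (at t = 13), with q = -569.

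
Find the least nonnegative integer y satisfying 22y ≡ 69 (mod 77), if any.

no solution

gcd(77, 22) = 11  (77 = 3*22 + 11, 22 = 2*11).
11 does not divide 69, so the congruence has no solution.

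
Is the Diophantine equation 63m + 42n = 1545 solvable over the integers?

gcd(63, 42) = 21  (63 = 1×42 + 21, 42 = 2×21).
21 does not divide 1545 (remainder 12), so no integer solutions.

no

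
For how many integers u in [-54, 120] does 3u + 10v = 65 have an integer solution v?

gcd(10, 3) = 1  (10 = 3*3 + 1, 3 = 3*1).
Back-substituting, 3*(-3) + 10*(1) = 1.
Scale by 65: particular solution (-195, 65); reduce u mod 10: (5, 5).
General solution: u = 5 + 10t, v = 5 - 3t for integer t.
-54 ≤ 5 + 10t ≤ 120 gives t ∈ [-5, 11], which is 17 values.

17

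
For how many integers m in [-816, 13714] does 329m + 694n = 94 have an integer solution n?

21

gcd(694, 329) = 1  (694 = 2·329 + 36, 329 = 9·36 + 5, 36 = 7·5 + 1, 5 = 5·1).
Back-substituting, 329·(-135) + 694·(64) = 1.
Scale by 94: particular solution (-12690, 6016); reduce m mod 694: (496, -235).
General solution: m = 496 + 694t, n = -235 - 329t for integer t.
-816 ≤ 496 + 694t ≤ 13714 gives t ∈ [-1, 19], which is 21 values.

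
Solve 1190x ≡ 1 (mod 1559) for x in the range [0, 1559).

1390

gcd(1559, 1190) = 1  (1559 = 1·1190 + 369, 1190 = 3·369 + 83, 369 = 4·83 + 37, 83 = 2·37 + 9, 37 = 4·9 + 1, 9 = 9·1).
Back-substituting, 1190·(-169) + 1559·(129) = 1.
So 1190·-169 ≡ 1 (mod 1559), and -169 mod 1559 = 1390.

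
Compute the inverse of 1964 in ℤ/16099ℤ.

14435

gcd(16099, 1964) = 1  (16099 = 8·1964 + 387, 1964 = 5·387 + 29, 387 = 13·29 + 10, 29 = 2·10 + 9, 10 = 1·9 + 1, 9 = 9·1).
Back-substituting, 1964·(-1664) + 16099·(203) = 1.
So 1964·-1664 ≡ 1 (mod 16099), and -1664 mod 16099 = 14435.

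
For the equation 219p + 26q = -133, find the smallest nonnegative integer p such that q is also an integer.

gcd(219, 26) = 1.
1 divides -133, so solutions exist.
By Bézout, 219×(-7) + 26×(59) = 1.
Scale by -133/1 = -133: (p₀, q₀) = (931, -7847).
General solution: p = 931 + 26t, q = -7847 - 219t for integer t.
p ≥ 0: smallest is 931 mod 26 = 21 (at t = -35), with q = -182.

21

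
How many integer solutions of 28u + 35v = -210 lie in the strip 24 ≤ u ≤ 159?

27

gcd(35, 28):
  35 = 1×28 + 7
  28 = 4×7
so gcd(35, 28) = 7.
Back-substitute for Bézout coefficients:
  7 = 35 - 1×28
  ... = 28×(-1) + 35×(1)
Scale by -30: particular solution (30, -30); reduce u mod 5: (0, -6).
General solution: u = 0 + 5t, v = -6 - 4t for integer t.
24 ≤ 0 + 5t ≤ 159 gives t ∈ [5, 31], which is 27 values.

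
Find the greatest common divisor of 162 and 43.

gcd(162, 43):
  162 = 3×43 + 33
  43 = 1×33 + 10
  33 = 3×10 + 3
  10 = 3×3 + 1
  3 = 3×1
so gcd(162, 43) = 1.

1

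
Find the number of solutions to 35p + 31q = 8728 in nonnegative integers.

8

gcd(35, 31):
  35 = 1*31 + 4
  31 = 7*4 + 3
  4 = 1*3 + 1
  3 = 3*1
so gcd(35, 31) = 1.
Back-substitute for Bézout coefficients:
  1 = 4 - 1*3
  ... = 35*(8) + 31*(-9)
Scale by 8728: one solution is (69824, -78552). Reduce p mod 31: (12, 268).
General: p = 12 + 31t, q = 268 - 35t.
p ≥ 0 ⇒ t ≥ 0; q ≥ 0 ⇒ t ≤ 7. So t ∈ [0, 7]: 8 solutions.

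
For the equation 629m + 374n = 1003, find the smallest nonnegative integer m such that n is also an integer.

1

gcd(629, 374):
  629 = 1*374 + 255
  374 = 1*255 + 119
  255 = 2*119 + 17
  119 = 7*17
so gcd(629, 374) = 17.
17 divides 1003, so solutions exist.
Back-substitute for Bézout coefficients:
  17 = 255 - 2*119
  ... = 629*(3) + 374*(-5)
Scale by 1003/17 = 59: (m₀, n₀) = (177, -295).
General solution: m = 177 + 22t, n = -295 - 37t for integer t.
m ≥ 0: smallest is 177 mod 22 = 1 (at t = -8), with n = 1.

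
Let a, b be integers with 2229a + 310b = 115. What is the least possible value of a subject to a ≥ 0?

65

gcd(2229, 310):
  2229 = 7·310 + 59
  310 = 5·59 + 15
  59 = 3·15 + 14
  15 = 1·14 + 1
  14 = 14·1
so gcd(2229, 310) = 1.
1 divides 115, so solutions exist.
Back-substitute for Bézout coefficients:
  1 = 15 - 1·14
  ... = 2229·(-21) + 310·(151)
Scale by 115/1 = 115: (a₀, b₀) = (-2415, 17365).
General solution: a = -2415 + 310t, b = 17365 - 2229t for integer t.
a ≥ 0: smallest is -2415 mod 310 = 65 (at t = 8), with b = -467.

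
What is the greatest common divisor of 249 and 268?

1

gcd(268, 249) = 1  (268 = 1*249 + 19, 249 = 13*19 + 2, 19 = 9*2 + 1, 2 = 2*1).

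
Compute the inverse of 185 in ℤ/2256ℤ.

1817

gcd(2256, 185) = 1  (2256 = 12×185 + 36, 185 = 5×36 + 5, 36 = 7×5 + 1, 5 = 5×1).
Back-substituting, 185×(-439) + 2256×(36) = 1.
So 185×-439 ≡ 1 (mod 2256), and -439 mod 2256 = 1817.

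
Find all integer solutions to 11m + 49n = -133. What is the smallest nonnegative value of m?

gcd(49, 11) = 1  (49 = 4·11 + 5, 11 = 2·5 + 1, 5 = 5·1).
1 divides -133, so solutions exist.
Back-substituting, 11·(9) + 49·(-2) = 1.
Scale by -133/1 = -133: (m₀, n₀) = (-1197, 266).
General solution: m = -1197 + 49t, n = 266 - 11t for integer t.
m ≥ 0: smallest is -1197 mod 49 = 28 (at t = 25), with n = -9.

28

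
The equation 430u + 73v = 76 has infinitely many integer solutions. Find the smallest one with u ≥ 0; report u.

27

gcd(430, 73):
  430 = 5×73 + 65
  73 = 1×65 + 8
  65 = 8×8 + 1
  8 = 8×1
so gcd(430, 73) = 1.
1 divides 76, so solutions exist.
Back-substitute for Bézout coefficients:
  1 = 65 - 8×8
  ... = 430×(9) + 73×(-53)
Scale by 76/1 = 76: (u₀, v₀) = (684, -4028).
General solution: u = 684 + 73t, v = -4028 - 430t for integer t.
u ≥ 0: smallest is 684 mod 73 = 27 (at t = -9), with v = -158.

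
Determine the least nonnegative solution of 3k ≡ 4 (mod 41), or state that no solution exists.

gcd(41, 3) = 1.
1 divides 4, so solutions exist.
By Bézout, 3*(14) + 41*(-1) = 1.
So 3*(14) ≡ 1 (mod 41); multiply by 4: k ≡ 56 (mod 41).
Smallest nonnegative: k = 56 mod 41 = 15.

15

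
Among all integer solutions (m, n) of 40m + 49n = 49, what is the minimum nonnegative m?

gcd(49, 40):
  49 = 1·40 + 9
  40 = 4·9 + 4
  9 = 2·4 + 1
  4 = 4·1
so gcd(49, 40) = 1.
1 divides 49, so solutions exist.
Back-substitute for Bézout coefficients:
  1 = 9 - 2·4
  ... = 40·(-11) + 49·(9)
Scale by 49/1 = 49: (m₀, n₀) = (-539, 441).
General solution: m = -539 + 49t, n = 441 - 40t for integer t.
m ≥ 0: smallest is -539 mod 49 = 0 (at t = 11), with n = 1.

0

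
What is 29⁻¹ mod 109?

94

gcd(109, 29) = 1.
By Bézout, 29×(-15) + 109×(4) = 1.
So 29×-15 ≡ 1 (mod 109), and -15 mod 109 = 94.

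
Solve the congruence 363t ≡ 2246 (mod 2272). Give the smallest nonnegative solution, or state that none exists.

50

gcd(2272, 363) = 1.
1 divides 2246, so solutions exist.
By Bézout, 363·(-701) + 2272·(112) = 1.
So 363·(-701) ≡ 1 (mod 2272); multiply by 2246: t ≡ -1574446 (mod 2272).
Smallest nonnegative: t = -1574446 mod 2272 = 50.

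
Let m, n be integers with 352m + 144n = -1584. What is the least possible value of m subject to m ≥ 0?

0

gcd(352, 144) = 16  (352 = 2·144 + 64, 144 = 2·64 + 16, 64 = 4·16).
16 divides -1584, so solutions exist.
Back-substituting, 352·(-2) + 144·(5) = 16.
Scale by -1584/16 = -99: (m₀, n₀) = (198, -495).
General solution: m = 198 + 9t, n = -495 - 22t for integer t.
m ≥ 0: smallest is 198 mod 9 = 0 (at t = -22), with n = -11.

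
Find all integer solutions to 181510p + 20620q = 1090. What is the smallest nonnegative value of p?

gcd(181510, 20620) = 10.
10 divides 1090, so solutions exist.
By Bézout, 181510×(993) + 20620×(-8741) = 10.
Scale by 1090/10 = 109: (p₀, q₀) = (108237, -952769).
General solution: p = 108237 + 2062t, q = -952769 - 18151t for integer t.
p ≥ 0: smallest is 108237 mod 2062 = 1013 (at t = -52), with q = -8917.

1013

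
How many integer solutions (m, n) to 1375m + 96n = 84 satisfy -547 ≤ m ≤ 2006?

gcd(1375, 96):
  1375 = 14×96 + 31
  96 = 3×31 + 3
  31 = 10×3 + 1
  3 = 3×1
so gcd(1375, 96) = 1.
Back-substitute for Bézout coefficients:
  1 = 31 - 10×3
  ... = 1375×(31) + 96×(-444)
Scale by 84: particular solution (2604, -37296); reduce m mod 96: (12, -171).
General solution: m = 12 + 96t, n = -171 - 1375t for integer t.
-547 ≤ 12 + 96t ≤ 2006 gives t ∈ [-5, 20], which is 26 values.

26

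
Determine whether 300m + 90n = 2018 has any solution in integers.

gcd(300, 90) = 30.
30 does not divide 2018 (remainder 8), so no integer solutions.

no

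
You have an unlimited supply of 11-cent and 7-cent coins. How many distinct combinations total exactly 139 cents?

2

Need nonnegative integers with 11j + 7k = 139.
gcd(11, 7) = 1, and 11·(2) + 7·(-3) = 1.
So (j₀, k₀) = (278, -417); general j = 278 + 7t, k = -417 - 11t.
j ≥ 0 ⇒ t ≥ -39; k ≥ 0 ⇒ t ≤ -38. That's 2 values of t.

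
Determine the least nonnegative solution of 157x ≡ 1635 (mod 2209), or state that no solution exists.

1333

gcd(2209, 157) = 1  (2209 = 14×157 + 11, 157 = 14×11 + 3, 11 = 3×3 + 2, 3 = 1×2 + 1, 2 = 2×1).
1 divides 1635, so solutions exist.
Back-substituting, 157×(802) + 2209×(-57) = 1.
So 157×(802) ≡ 1 (mod 2209); multiply by 1635: x ≡ 1311270 (mod 2209).
Smallest nonnegative: x = 1311270 mod 2209 = 1333.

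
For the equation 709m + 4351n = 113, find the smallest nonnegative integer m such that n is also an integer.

gcd(4351, 709):
  4351 = 6*709 + 97
  709 = 7*97 + 30
  97 = 3*30 + 7
  30 = 4*7 + 2
  7 = 3*2 + 1
  2 = 2*1
so gcd(4351, 709) = 1.
1 divides 113, so solutions exist.
Back-substitute for Bézout coefficients:
  1 = 7 - 3*2
  ... = 709*(-1884) + 4351*(307)
Scale by 113/1 = 113: (m₀, n₀) = (-212892, 34691).
General solution: m = -212892 + 4351t, n = 34691 - 709t for integer t.
m ≥ 0: smallest is -212892 mod 4351 = 307 (at t = 49), with n = -50.

307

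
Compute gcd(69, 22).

gcd(69, 22):
  69 = 3×22 + 3
  22 = 7×3 + 1
  3 = 3×1
so gcd(69, 22) = 1.

1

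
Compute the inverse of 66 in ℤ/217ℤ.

194

gcd(217, 66):
  217 = 3*66 + 19
  66 = 3*19 + 9
  19 = 2*9 + 1
  9 = 9*1
so gcd(217, 66) = 1.
Back-substitute for Bézout coefficients:
  1 = 19 - 2*9
  ... = 66*(-23) + 217*(7)
So 66*-23 ≡ 1 (mod 217), and -23 mod 217 = 194.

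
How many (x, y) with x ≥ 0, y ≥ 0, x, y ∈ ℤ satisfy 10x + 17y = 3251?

19

gcd(17, 10) = 1  (17 = 1*10 + 7, 10 = 1*7 + 3, 7 = 2*3 + 1, 3 = 3*1).
Back-substituting, 10*(-5) + 17*(3) = 1.
Scale by 3251: one solution is (-16255, 9753). Reduce x mod 17: (14, 183).
General: x = 14 + 17t, y = 183 - 10t.
x ≥ 0 ⇒ t ≥ 0; y ≥ 0 ⇒ t ≤ 18. So t ∈ [0, 18]: 19 solutions.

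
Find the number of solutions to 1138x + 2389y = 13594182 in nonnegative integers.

gcd(2389, 1138) = 1.
By Bézout, 1138*(-296) + 2389*(141) = 1.
One solution: (832, 5294).
General: x = 832 + 2389t, y = 5294 - 1138t.
x ≥ 0 ⇒ t ≥ 0; y ≥ 0 ⇒ t ≤ 4. So t ∈ [0, 4]: 5 solutions.

5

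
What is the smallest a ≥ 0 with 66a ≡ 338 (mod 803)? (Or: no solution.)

gcd(803, 66) = 11  (803 = 12·66 + 11, 66 = 6·11).
11 does not divide 338, so the congruence has no solution.

no solution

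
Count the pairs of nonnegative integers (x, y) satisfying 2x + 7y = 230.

17

gcd(7, 2):
  7 = 3×2 + 1
  2 = 2×1
so gcd(7, 2) = 1.
Back-substitute for Bézout coefficients:
  1 = 7 - 3×2
  ... = 2×(-3) + 7×(1)
Scale by 230: one solution is (-690, 230). Reduce x mod 7: (3, 32).
General: x = 3 + 7t, y = 32 - 2t.
x ≥ 0 ⇒ t ≥ 0; y ≥ 0 ⇒ t ≤ 16. So t ∈ [0, 16]: 17 solutions.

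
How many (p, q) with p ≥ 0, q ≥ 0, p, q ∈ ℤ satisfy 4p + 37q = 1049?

7

gcd(37, 4):
  37 = 9·4 + 1
  4 = 4·1
so gcd(37, 4) = 1.
Back-substitute for Bézout coefficients:
  1 = 37 - 9·4
  ... = 4·(-9) + 37·(1)
Scale by 1049: one solution is (-9441, 1049). Reduce p mod 37: (31, 25).
General: p = 31 + 37t, q = 25 - 4t.
p ≥ 0 ⇒ t ≥ 0; q ≥ 0 ⇒ t ≤ 6. So t ∈ [0, 6]: 7 solutions.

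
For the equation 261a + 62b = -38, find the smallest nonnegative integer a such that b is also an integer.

gcd(261, 62) = 1  (261 = 4×62 + 13, 62 = 4×13 + 10, 13 = 1×10 + 3, 10 = 3×3 + 1, 3 = 3×1).
1 divides -38, so solutions exist.
Back-substituting, 261×(-19) + 62×(80) = 1.
Scale by -38/1 = -38: (a₀, b₀) = (722, -3040).
General solution: a = 722 + 62t, b = -3040 - 261t for integer t.
a ≥ 0: smallest is 722 mod 62 = 40 (at t = -11), with b = -169.

40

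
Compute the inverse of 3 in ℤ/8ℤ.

gcd(8, 3) = 1  (8 = 2*3 + 2, 3 = 1*2 + 1, 2 = 2*1).
Back-substituting, 3*(3) + 8*(-1) = 1.
So 3*3 ≡ 1 (mod 8), and 3 mod 8 = 3.

3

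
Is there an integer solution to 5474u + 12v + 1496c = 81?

no

gcd(5474, 12) = 2.
gcd(2, 1496) = 2.
2 does not divide 81 (remainder 1), so no integer solutions.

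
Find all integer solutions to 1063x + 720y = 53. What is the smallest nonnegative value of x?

gcd(1063, 720) = 1.
1 divides 53, so solutions exist.
By Bézout, 1063·(-233) + 720·(344) = 1.
Scale by 53/1 = 53: (x₀, y₀) = (-12349, 18232).
General solution: x = -12349 + 720t, y = 18232 - 1063t for integer t.
x ≥ 0: smallest is -12349 mod 720 = 611 (at t = 18), with y = -902.

611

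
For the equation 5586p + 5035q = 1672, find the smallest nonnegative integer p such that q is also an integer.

gcd(5586, 5035) = 19.
19 divides 1672, so solutions exist.
By Bézout, 5586×(64) + 5035×(-71) = 19.
Scale by 1672/19 = 88: (p₀, q₀) = (5632, -6248).
General solution: p = 5632 + 265t, q = -6248 - 294t for integer t.
p ≥ 0: smallest is 5632 mod 265 = 67 (at t = -21), with q = -74.

67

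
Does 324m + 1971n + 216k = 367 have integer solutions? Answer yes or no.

gcd(1971, 324):
  1971 = 6·324 + 27
  324 = 12·27
so gcd(1971, 324) = 27.
gcd(27, 216) = 27.
27 does not divide 367 (remainder 16), so no integer solutions.

no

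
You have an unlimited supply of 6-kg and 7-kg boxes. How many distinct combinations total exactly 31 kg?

Need nonnegative integers with 6j + 7k = 31.
gcd(6, 7) = 1, and 6·(-1) + 7·(1) = 1.
So (j₀, k₀) = (-31, 31); general j = -31 + 7t, k = 31 - 6t.
j ≥ 0 ⇒ t ≥ 5; k ≥ 0 ⇒ t ≤ 5. That's 1 value of t.

1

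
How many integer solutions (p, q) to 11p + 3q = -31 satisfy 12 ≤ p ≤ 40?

gcd(11, 3) = 1.
By Bézout, 11*(-1) + 3*(4) = 1.
Particular solution: (1, -14).
General solution: p = 1 + 3t, q = -14 - 11t for integer t.
12 ≤ 1 + 3t ≤ 40 gives t ∈ [4, 13], which is 10 values.

10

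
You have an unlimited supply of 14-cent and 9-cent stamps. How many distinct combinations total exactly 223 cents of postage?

Need nonnegative integers with 14j + 9k = 223.
gcd(14, 9) = 1, and 14·(2) + 9·(-3) = 1.
So (j₀, k₀) = (446, -669); general j = 446 + 9t, k = -669 - 14t.
j ≥ 0 ⇒ t ≥ -49; k ≥ 0 ⇒ t ≤ -48. That's 2 values of t.

2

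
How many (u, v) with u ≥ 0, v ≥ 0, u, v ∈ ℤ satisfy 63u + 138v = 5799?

2

gcd(138, 63) = 3  (138 = 2*63 + 12, 63 = 5*12 + 3, 12 = 4*3).
Back-substituting, 63*(11) + 138*(-5) = 3.
Scale by 1933: one solution is (21263, -9665). Reduce u mod 46: (11, 37).
General: u = 11 + 46t, v = 37 - 21t.
u ≥ 0 ⇒ t ≥ 0; v ≥ 0 ⇒ t ≤ 1. So t ∈ [0, 1]: 2 solutions.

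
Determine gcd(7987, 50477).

7

gcd(50477, 7987) = 7  (50477 = 6×7987 + 2555, 7987 = 3×2555 + 322, 2555 = 7×322 + 301, 322 = 1×301 + 21, 301 = 14×21 + 7, 21 = 3×7).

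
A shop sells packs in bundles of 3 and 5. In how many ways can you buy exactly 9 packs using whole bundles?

Need nonnegative integers with 3j + 5k = 9.
gcd(3, 5) = 1, and 3·(2) + 5·(-1) = 1.
So (j₀, k₀) = (18, -9); general j = 18 + 5t, k = -9 - 3t.
j ≥ 0 ⇒ t ≥ -3; k ≥ 0 ⇒ t ≤ -3. That's 1 value of t.

1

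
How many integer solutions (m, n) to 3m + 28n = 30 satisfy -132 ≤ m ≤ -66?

3

gcd(28, 3) = 1.
By Bézout, 3×(-9) + 28×(1) = 1.
Particular solution: (10, 0).
General solution: m = 10 + 28t, n = 0 - 3t for integer t.
-132 ≤ 10 + 28t ≤ -66 gives t ∈ [-5, -3], which is 3 values.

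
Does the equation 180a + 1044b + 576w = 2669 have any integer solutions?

no

gcd(1044, 180) = 36.
gcd(36, 576) = 36.
36 does not divide 2669 (remainder 5), so no integer solutions.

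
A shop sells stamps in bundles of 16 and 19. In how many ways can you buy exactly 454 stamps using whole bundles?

2

Need nonnegative integers with 16j + 19k = 454.
gcd(16, 19) = 1, and 16·(6) + 19·(-5) = 1.
So (j₀, k₀) = (2724, -2270); general j = 2724 + 19t, k = -2270 - 16t.
j ≥ 0 ⇒ t ≥ -143; k ≥ 0 ⇒ t ≤ -142. That's 2 values of t.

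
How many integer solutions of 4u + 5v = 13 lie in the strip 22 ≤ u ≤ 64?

9

gcd(5, 4):
  5 = 1·4 + 1
  4 = 4·1
so gcd(5, 4) = 1.
Back-substitute for Bézout coefficients:
  1 = 5 - 1·4
  ... = 4·(-1) + 5·(1)
Scale by 13: particular solution (-13, 13); reduce u mod 5: (2, 1).
General solution: u = 2 + 5t, v = 1 - 4t for integer t.
22 ≤ 2 + 5t ≤ 64 gives t ∈ [4, 12], which is 9 values.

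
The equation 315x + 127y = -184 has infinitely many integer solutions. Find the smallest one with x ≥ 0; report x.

99

gcd(315, 127) = 1.
1 divides -184, so solutions exist.
By Bézout, 315·(25) + 127·(-62) = 1.
Scale by -184/1 = -184: (x₀, y₀) = (-4600, 11408).
General solution: x = -4600 + 127t, y = 11408 - 315t for integer t.
x ≥ 0: smallest is -4600 mod 127 = 99 (at t = 37), with y = -247.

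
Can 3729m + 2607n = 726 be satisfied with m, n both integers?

yes

gcd(3729, 2607) = 33.
33 divides 726, so integer solutions exist.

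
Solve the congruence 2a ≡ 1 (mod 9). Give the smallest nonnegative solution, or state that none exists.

5

gcd(9, 2) = 1  (9 = 4×2 + 1, 2 = 2×1).
1 divides 1, so solutions exist.
Back-substituting, 2×(-4) + 9×(1) = 1.
So 2×(-4) ≡ 1 (mod 9); multiply by 1: a ≡ -4 (mod 9).
Smallest nonnegative: a = -4 mod 9 = 5.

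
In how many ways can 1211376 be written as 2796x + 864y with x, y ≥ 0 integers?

gcd(2796, 864):
  2796 = 3·864 + 204
  864 = 4·204 + 48
  204 = 4·48 + 12
  48 = 4·12
so gcd(2796, 864) = 12.
Back-substitute for Bézout coefficients:
  12 = 204 - 4·48
  ... = 2796·(17) + 864·(-55)
Scale by 100948: one solution is (1716116, -5552140). Reduce x mod 72: (68, 1182).
General: x = 68 + 72t, y = 1182 - 233t.
x ≥ 0 ⇒ t ≥ 0; y ≥ 0 ⇒ t ≤ 5. So t ∈ [0, 5]: 6 solutions.

6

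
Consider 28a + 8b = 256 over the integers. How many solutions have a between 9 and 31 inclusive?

gcd(28, 8) = 4.
By Bézout, 28×(1) + 8×(-3) = 4.
Particular solution: (0, 32).
General solution: a = 0 + 2t, b = 32 - 7t for integer t.
9 ≤ 0 + 2t ≤ 31 gives t ∈ [5, 15], which is 11 values.

11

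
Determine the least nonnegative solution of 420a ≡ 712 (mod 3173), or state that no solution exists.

2389

gcd(3173, 420) = 1.
1 divides 712, so solutions exist.
By Bézout, 420*(-1035) + 3173*(137) = 1.
So 420*(-1035) ≡ 1 (mod 3173); multiply by 712: a ≡ -736920 (mod 3173).
Smallest nonnegative: a = -736920 mod 3173 = 2389.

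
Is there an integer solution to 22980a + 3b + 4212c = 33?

yes

gcd(22980, 3) = 3  (22980 = 7660×3).
gcd(3, 4212) = 3.
3 divides 33, so integer solutions exist.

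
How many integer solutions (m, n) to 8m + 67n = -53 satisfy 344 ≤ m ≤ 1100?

gcd(67, 8):
  67 = 8×8 + 3
  8 = 2×3 + 2
  3 = 1×2 + 1
  2 = 2×1
so gcd(67, 8) = 1.
Back-substitute for Bézout coefficients:
  1 = 3 - 1×2
  ... = 8×(-25) + 67×(3)
Scale by -53: particular solution (1325, -159); reduce m mod 67: (52, -7).
General solution: m = 52 + 67t, n = -7 - 8t for integer t.
344 ≤ 52 + 67t ≤ 1100 gives t ∈ [5, 15], which is 11 values.

11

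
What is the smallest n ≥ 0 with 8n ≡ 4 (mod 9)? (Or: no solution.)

gcd(9, 8) = 1.
1 divides 4, so solutions exist.
By Bézout, 8·(-1) + 9·(1) = 1.
So 8·(-1) ≡ 1 (mod 9); multiply by 4: n ≡ -4 (mod 9).
Smallest nonnegative: n = -4 mod 9 = 5.

5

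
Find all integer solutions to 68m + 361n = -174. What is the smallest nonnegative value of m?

gcd(361, 68):
  361 = 5×68 + 21
  68 = 3×21 + 5
  21 = 4×5 + 1
  5 = 5×1
so gcd(361, 68) = 1.
1 divides -174, so solutions exist.
Back-substitute for Bézout coefficients:
  1 = 21 - 4×5
  ... = 68×(-69) + 361×(13)
Scale by -174/1 = -174: (m₀, n₀) = (12006, -2262).
General solution: m = 12006 + 361t, n = -2262 - 68t for integer t.
m ≥ 0: smallest is 12006 mod 361 = 93 (at t = -33), with n = -18.

93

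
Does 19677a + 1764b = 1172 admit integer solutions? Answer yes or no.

gcd(19677, 1764) = 21  (19677 = 11·1764 + 273, 1764 = 6·273 + 126, 273 = 2·126 + 21, 126 = 6·21).
21 does not divide 1172 (remainder 17), so no integer solutions.

no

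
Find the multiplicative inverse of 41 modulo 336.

gcd(336, 41) = 1  (336 = 8·41 + 8, 41 = 5·8 + 1, 8 = 8·1).
Back-substituting, 41·(41) + 336·(-5) = 1.
So 41·41 ≡ 1 (mod 336), and 41 mod 336 = 41.

41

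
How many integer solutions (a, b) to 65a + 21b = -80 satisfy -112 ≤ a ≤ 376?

23

gcd(65, 21):
  65 = 3*21 + 2
  21 = 10*2 + 1
  2 = 2*1
so gcd(65, 21) = 1.
Back-substitute for Bézout coefficients:
  1 = 21 - 10*2
  ... = 65*(-10) + 21*(31)
Scale by -80: particular solution (800, -2480); reduce a mod 21: (2, -10).
General solution: a = 2 + 21t, b = -10 - 65t for integer t.
-112 ≤ 2 + 21t ≤ 376 gives t ∈ [-5, 17], which is 23 values.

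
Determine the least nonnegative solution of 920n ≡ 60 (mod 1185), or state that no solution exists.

gcd(1185, 920):
  1185 = 1·920 + 265
  920 = 3·265 + 125
  265 = 2·125 + 15
  125 = 8·15 + 5
  15 = 3·5
so gcd(1185, 920) = 5.
5 divides 60, so solutions exist.
Back-substitute for Bézout coefficients:
  5 = 125 - 8·15
  ... = 920·(76) + 1185·(-59)
So 920·(76) ≡ 5 (mod 1185); multiply by 12: n ≡ 912 (mod 237).
Smallest nonnegative: n = 912 mod 237 = 201.

201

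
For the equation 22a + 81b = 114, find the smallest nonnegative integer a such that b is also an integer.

42

gcd(81, 22):
  81 = 3·22 + 15
  22 = 1·15 + 7
  15 = 2·7 + 1
  7 = 7·1
so gcd(81, 22) = 1.
1 divides 114, so solutions exist.
Back-substitute for Bézout coefficients:
  1 = 15 - 2·7
  ... = 22·(-11) + 81·(3)
Scale by 114/1 = 114: (a₀, b₀) = (-1254, 342).
General solution: a = -1254 + 81t, b = 342 - 22t for integer t.
a ≥ 0: smallest is -1254 mod 81 = 42 (at t = 16), with b = -10.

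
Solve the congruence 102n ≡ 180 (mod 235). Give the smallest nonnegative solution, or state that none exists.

140

gcd(235, 102) = 1.
1 divides 180, so solutions exist.
By Bézout, 102*(53) + 235*(-23) = 1.
So 102*(53) ≡ 1 (mod 235); multiply by 180: n ≡ 9540 (mod 235).
Smallest nonnegative: n = 9540 mod 235 = 140.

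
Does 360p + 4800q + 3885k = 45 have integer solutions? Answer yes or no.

gcd(4800, 360) = 120  (4800 = 13·360 + 120, 360 = 3·120).
gcd(120, 3885) = 15.
15 divides 45, so integer solutions exist.

yes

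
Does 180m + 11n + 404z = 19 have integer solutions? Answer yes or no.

yes

gcd(180, 11) = 1.
gcd(1, 404) = 1.
1 divides 19, so integer solutions exist.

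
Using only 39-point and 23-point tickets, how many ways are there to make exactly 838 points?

1

Need nonnegative integers with 39j + 23k = 838.
gcd(39, 23) = 1, and 39·(-10) + 23·(17) = 1.
So (j₀, k₀) = (-8380, 14246); general j = -8380 + 23t, k = 14246 - 39t.
j ≥ 0 ⇒ t ≥ 365; k ≥ 0 ⇒ t ≤ 365. That's 1 value of t.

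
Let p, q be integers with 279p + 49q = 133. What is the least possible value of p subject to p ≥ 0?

gcd(279, 49):
  279 = 5×49 + 34
  49 = 1×34 + 15
  34 = 2×15 + 4
  15 = 3×4 + 3
  4 = 1×3 + 1
  3 = 3×1
so gcd(279, 49) = 1.
1 divides 133, so solutions exist.
Back-substitute for Bézout coefficients:
  1 = 4 - 1×3
  ... = 279×(13) + 49×(-74)
Scale by 133/1 = 133: (p₀, q₀) = (1729, -9842).
General solution: p = 1729 + 49t, q = -9842 - 279t for integer t.
p ≥ 0: smallest is 1729 mod 49 = 14 (at t = -35), with q = -77.

14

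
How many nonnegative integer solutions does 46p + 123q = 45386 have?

8

gcd(123, 46):
  123 = 2·46 + 31
  46 = 1·31 + 15
  31 = 2·15 + 1
  15 = 15·1
so gcd(123, 46) = 1.
Back-substitute for Bézout coefficients:
  1 = 31 - 2·15
  ... = 46·(-8) + 123·(3)
Scale by 45386: one solution is (-363088, 136158). Reduce p mod 123: (8, 366).
General: p = 8 + 123t, q = 366 - 46t.
p ≥ 0 ⇒ t ≥ 0; q ≥ 0 ⇒ t ≤ 7. So t ∈ [0, 7]: 8 solutions.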